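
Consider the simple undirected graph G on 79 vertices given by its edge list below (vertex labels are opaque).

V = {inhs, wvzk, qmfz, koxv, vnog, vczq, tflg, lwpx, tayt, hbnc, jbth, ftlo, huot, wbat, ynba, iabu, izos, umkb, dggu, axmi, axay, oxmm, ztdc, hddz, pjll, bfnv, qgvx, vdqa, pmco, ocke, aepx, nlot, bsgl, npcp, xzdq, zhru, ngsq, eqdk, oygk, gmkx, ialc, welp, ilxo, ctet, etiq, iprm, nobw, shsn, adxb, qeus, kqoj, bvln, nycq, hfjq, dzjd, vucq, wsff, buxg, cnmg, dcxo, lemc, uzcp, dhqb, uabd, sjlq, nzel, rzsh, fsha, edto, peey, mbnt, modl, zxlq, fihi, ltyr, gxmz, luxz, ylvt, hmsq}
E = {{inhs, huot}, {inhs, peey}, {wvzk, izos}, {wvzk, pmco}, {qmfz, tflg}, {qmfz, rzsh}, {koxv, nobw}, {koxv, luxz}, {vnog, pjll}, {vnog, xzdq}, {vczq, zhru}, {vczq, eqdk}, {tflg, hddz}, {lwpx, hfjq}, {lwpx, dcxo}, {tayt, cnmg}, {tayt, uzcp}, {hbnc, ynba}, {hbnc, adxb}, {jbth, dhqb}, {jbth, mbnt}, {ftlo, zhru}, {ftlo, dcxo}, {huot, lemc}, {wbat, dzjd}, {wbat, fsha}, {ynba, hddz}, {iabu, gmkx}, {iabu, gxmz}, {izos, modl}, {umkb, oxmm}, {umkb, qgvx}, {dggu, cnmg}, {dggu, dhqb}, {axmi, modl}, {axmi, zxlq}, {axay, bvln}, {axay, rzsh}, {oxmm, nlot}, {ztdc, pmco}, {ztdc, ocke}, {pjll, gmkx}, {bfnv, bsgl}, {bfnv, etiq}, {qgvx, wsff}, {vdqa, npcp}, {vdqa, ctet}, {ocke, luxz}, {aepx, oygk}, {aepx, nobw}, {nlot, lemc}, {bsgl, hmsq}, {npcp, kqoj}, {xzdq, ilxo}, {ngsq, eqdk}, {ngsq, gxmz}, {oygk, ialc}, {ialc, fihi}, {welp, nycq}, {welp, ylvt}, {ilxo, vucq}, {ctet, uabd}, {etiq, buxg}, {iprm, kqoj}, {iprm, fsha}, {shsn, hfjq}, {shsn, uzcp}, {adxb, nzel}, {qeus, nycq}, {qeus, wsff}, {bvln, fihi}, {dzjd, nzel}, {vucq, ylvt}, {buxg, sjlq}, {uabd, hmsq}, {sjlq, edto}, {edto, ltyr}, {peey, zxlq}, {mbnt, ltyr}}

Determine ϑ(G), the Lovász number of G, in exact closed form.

79*cos(pi/79)/(cos(pi/79) + 1)

N(ynba) = {hbnc, hddz}, |N(ynba)| = 2.
Vertex ilxo has 2 neighbors: xzdq, vucq.
N(lemc) = {huot, nlot}, |N(lemc)| = 2.
Vertex kqoj has 2 neighbors: npcp, iprm.
2-regular, N=79; this is C_{79}, the 79-cycle.
spec(A) ≈ [2.0, 1.99368, 1.97475, 1.94334, 1.89964, 1.84393, 1.77657, 1.69797, 1.60863, 1.50913, 1.40008, 1.28219, 1.15618, 1.02287, 0.88309, 0.73773, 0.5877, 0.43396, 0.27747, 0.11923, -0.03976, -0.19851, -0.356, -0.51123, -0.66324, -0.81105, -0.95374, -1.09039, -1.22015, -1.3422, -1.45576, -1.56011, -1.65461, -1.73864, -1.81168, -1.87327, -1.92301, -1.96059, -1.98578, -1.99842] (distinct, 5 d.p.).
λ_max=2, λ_min=-2*cos(pi/79); ϑ = −79·λ_min/(λ_max−λ_min) = 79*cos(pi/79)/(cos(pi/79) + 1).
Numerically 39.484379.
39 ≤ 79*cos(pi/79)/(cos(pi/79) + 1) ≤ 40: both strict.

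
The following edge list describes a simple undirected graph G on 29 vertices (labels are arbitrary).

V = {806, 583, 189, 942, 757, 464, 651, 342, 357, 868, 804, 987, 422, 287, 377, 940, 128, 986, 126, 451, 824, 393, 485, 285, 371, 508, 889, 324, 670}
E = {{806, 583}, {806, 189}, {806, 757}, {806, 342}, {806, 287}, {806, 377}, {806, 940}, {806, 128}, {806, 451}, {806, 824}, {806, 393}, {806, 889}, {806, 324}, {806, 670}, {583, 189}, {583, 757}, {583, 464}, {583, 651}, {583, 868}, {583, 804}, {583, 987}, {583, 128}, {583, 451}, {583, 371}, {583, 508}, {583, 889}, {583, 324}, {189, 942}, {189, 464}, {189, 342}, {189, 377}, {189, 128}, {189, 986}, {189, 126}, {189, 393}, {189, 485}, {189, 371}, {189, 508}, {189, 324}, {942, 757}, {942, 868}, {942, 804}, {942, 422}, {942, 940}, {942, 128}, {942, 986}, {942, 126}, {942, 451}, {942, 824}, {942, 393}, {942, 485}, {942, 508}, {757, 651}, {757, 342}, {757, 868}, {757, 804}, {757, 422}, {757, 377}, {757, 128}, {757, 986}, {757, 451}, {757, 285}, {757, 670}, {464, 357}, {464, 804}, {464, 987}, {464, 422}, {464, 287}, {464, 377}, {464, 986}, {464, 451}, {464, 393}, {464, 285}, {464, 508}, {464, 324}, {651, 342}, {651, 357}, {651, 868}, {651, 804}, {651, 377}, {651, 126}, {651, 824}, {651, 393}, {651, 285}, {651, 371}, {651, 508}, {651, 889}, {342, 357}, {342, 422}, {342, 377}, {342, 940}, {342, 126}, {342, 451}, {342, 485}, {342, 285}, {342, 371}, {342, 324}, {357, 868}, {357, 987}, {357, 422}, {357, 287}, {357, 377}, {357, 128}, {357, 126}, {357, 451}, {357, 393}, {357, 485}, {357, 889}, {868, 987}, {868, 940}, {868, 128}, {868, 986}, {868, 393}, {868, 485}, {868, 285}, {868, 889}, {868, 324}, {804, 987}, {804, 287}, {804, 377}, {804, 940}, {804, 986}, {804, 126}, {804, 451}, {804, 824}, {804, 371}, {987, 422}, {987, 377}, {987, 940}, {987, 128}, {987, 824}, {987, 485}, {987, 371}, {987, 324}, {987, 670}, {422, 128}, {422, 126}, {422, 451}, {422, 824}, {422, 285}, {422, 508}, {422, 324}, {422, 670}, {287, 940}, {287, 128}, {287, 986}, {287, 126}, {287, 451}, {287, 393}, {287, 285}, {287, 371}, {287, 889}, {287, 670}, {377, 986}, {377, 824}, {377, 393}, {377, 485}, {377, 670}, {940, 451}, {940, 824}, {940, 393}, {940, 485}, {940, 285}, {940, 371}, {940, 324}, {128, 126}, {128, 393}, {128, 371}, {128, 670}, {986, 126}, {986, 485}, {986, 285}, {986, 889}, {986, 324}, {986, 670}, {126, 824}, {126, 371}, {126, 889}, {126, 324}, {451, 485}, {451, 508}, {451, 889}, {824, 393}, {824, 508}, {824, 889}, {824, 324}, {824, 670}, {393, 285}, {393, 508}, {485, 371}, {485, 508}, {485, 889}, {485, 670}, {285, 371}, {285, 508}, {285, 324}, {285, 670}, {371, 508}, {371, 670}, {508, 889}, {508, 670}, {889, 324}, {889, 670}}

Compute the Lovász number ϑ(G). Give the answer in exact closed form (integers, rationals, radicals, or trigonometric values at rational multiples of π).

Vertex 342 has 14 neighbors: 806, 189, 757, 651, 357, 422, 377, 940, 126, 451, 485, 285, 371, 324.
deg(464) = 14; N(464) = {583, 189, 357, 804, 987, 422, 287, 377, 986, 451, 393, 285, 508, 324}.
Vertex 804 has 14 neighbors: 583, 942, 757, 464, 651, 987, 287, 377, 940, 986, 126, 451, 824, 371.
deg(670) = 14; N(670) = {806, 757, 987, 422, 287, 377, 128, 986, 824, 485, 285, 371, 508, 889}.
29-vertex 14-regular graph: Paley(29): SR with (k,λ,μ)=(14,6,7).
A has 3 distinct eigenvalues ≈ [14.0, 2.193, -3.193].
λ_max=14, λ_min=-sqrt(29)/2 - 1/2; ϑ = −29·λ_min/(λ_max−λ_min) = sqrt(29).
≈ 5.385165 (to 6 d.p.).

sqrt(29)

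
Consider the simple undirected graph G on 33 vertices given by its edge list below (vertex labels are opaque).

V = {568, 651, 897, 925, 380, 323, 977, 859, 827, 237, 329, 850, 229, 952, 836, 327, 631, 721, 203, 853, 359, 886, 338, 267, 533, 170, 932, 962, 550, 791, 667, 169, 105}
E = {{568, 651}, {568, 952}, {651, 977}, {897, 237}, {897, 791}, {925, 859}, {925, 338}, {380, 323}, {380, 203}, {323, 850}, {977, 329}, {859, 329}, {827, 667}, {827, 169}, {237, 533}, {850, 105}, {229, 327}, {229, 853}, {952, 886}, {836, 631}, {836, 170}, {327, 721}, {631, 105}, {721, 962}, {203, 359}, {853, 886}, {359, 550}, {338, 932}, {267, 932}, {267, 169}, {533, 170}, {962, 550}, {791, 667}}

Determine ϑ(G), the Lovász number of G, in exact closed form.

N(380) = {323, 203}, |N(380)| = 2.
deg(853) = 2; N(853) = {229, 886}.
N(203) = {380, 359}, |N(203)| = 2.
N(827) = {667, 169}, |N(827)| = 2.
G on 33 vertices is 2-regular; connected 2-regular on 33 ⇒ C_{33}.
The 17 distinct eigenvalues: [2.0, 1.964, 1.857, 1.683, 1.447, 1.16, 0.831, 0.472, 0.095, -0.285, -0.654, -1.0, -1.31, -1.572, -1.778, -1.919, -1.991].
Lovász (edge-transitive): ϑ = −33·(-2*cos(pi/33))/((2)−(-2*cos(pi/33))) = 33*cos(pi/33)/(cos(pi/33) + 1).
Numerically 16.46255859.
Lovász sandwich 16 ≤ 33*cos(pi/33)/(cos(pi/33) + 1) ≤ 17: both strict.

33*cos(pi/33)/(cos(pi/33) + 1)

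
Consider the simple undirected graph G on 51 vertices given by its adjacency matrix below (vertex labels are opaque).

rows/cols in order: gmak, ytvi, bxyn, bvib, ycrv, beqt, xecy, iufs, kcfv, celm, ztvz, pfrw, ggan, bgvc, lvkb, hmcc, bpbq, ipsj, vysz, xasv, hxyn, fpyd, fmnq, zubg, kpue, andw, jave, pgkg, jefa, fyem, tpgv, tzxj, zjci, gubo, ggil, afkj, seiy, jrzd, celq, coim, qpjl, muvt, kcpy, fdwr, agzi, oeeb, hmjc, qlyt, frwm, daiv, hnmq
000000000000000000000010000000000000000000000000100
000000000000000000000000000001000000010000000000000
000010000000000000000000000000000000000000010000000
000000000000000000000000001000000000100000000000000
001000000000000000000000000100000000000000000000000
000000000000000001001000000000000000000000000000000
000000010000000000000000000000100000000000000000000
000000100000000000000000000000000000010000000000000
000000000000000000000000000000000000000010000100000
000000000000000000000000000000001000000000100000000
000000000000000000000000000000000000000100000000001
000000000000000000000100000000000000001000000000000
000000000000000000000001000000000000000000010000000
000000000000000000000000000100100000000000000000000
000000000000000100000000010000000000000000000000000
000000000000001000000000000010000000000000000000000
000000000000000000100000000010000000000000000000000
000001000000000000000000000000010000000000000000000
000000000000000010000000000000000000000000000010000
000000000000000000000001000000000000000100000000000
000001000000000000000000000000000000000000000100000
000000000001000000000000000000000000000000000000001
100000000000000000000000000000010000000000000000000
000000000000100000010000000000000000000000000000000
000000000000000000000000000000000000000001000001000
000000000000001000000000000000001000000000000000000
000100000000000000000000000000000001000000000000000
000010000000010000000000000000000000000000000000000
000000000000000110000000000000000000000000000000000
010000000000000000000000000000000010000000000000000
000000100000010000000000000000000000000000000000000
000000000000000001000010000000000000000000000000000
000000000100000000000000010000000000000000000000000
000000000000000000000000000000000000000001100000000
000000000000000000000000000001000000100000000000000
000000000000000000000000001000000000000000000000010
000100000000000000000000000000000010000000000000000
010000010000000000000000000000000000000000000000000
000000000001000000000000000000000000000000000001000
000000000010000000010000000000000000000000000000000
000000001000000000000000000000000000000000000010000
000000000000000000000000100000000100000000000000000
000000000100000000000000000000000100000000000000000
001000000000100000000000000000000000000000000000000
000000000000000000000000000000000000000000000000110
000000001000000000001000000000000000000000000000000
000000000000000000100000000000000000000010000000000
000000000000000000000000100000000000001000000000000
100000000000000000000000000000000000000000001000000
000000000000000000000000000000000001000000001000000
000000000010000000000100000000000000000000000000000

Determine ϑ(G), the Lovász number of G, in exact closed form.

deg(lvkb) = 2; N(lvkb) = {hmcc, andw}.
N(tzxj) = {ipsj, fmnq}, |N(tzxj)| = 2.
deg(celm) = 2; N(celm) = {zjci, kcpy}.
deg(kpue) = 2; N(kpue) = {muvt, qlyt}.
deg(v) = 2 for all v (|V|=51); this is C_{51}, the 51-cycle.
spec(A) ≈ [2.0, 1.9848, 1.9396, 1.8649, 1.762, 1.6324, 1.478, 1.3012, 1.1047, 0.8915, 0.6647, 0.4279, 0.1845, -0.0616, -0.3068, -0.5473, -0.7796, -1.0, -1.2053, -1.3923, -1.5582, -1.7004, -1.8169, -1.9059, -1.9659, -1.9962] (distinct, 4 d.p.).
ϑ = −N·λ_min/(λ_max−λ_min) = −51·(-2*cos(pi/51))/(2−(-2*cos(pi/51))) = 51*cos(pi/51)/(cos(pi/51) + 1).
≈ 25.47579449 (to 8 d.p.).
α=25, χ(Ḡ)=26; ϑ=51*cos(pi/51)/(cos(pi/51) + 1) lies between (both strict).

51*cos(pi/51)/(cos(pi/51) + 1)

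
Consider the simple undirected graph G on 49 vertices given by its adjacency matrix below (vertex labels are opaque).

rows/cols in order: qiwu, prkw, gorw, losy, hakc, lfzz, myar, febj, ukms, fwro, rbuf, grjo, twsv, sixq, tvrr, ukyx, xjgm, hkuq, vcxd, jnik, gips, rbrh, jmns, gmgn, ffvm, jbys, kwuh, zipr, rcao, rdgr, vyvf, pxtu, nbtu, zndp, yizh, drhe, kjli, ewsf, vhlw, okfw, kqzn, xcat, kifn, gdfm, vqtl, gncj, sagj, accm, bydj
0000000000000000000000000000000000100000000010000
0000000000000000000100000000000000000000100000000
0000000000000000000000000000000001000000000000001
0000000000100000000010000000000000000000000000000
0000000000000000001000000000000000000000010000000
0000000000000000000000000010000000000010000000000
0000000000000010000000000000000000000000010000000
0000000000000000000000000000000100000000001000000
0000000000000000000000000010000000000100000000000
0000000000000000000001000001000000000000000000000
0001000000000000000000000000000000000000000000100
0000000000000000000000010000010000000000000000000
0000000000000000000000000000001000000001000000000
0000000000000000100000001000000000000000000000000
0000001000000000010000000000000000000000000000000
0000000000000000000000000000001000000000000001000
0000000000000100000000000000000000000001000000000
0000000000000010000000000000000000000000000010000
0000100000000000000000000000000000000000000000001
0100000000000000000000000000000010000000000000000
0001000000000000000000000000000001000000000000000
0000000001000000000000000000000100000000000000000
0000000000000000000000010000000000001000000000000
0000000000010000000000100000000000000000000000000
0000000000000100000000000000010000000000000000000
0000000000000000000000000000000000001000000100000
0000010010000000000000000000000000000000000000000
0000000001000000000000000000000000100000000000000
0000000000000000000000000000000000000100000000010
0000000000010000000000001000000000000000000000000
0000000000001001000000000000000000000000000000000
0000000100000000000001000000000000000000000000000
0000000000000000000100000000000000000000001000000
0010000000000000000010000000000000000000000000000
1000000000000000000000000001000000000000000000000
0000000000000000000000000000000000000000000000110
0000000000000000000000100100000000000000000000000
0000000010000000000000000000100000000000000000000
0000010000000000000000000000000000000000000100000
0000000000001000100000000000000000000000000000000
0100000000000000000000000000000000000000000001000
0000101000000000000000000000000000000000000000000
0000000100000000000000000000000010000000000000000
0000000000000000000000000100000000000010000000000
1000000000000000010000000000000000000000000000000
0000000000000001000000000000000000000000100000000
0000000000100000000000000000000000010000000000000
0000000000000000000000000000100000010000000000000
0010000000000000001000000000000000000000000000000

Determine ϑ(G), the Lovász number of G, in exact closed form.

N(hakc) = {vcxd, xcat}, |N(hakc)| = 2.
Vertex yizh has 2 neighbors: qiwu, zipr.
N(jbys) = {kjli, gdfm}, |N(jbys)| = 2.
Vertex tvrr has 2 neighbors: myar, hkuq.
Regular of degree 2 on 49 vertices: this is C_{49}, the 49-cycle.
A has 25 distinct eigenvalues ≈ [2.0, 1.98358, 1.93459, 1.85383, 1.74264, 1.60283, 1.4367, 1.24698, 1.03679, 0.80957, 0.56906, 0.3192, 0.0641, -0.19205, -0.44504, -0.69073, -0.92508, -1.14423, -1.3446, -1.52289, -1.67618, -1.80194, -1.89811, -1.96312, -1.99589].
Lovász (edge-transitive): ϑ = −49·(-2*cos(pi/49))/((2)−(-2*cos(pi/49))) = 49*cos(pi/49)/(cos(pi/49) + 1).
≈ 24.47480518 (to 8 d.p.).
α=24, χ(Ḡ)=25; ϑ=49*cos(pi/49)/(cos(pi/49) + 1) lies between (both strict).

49*cos(pi/49)/(cos(pi/49) + 1)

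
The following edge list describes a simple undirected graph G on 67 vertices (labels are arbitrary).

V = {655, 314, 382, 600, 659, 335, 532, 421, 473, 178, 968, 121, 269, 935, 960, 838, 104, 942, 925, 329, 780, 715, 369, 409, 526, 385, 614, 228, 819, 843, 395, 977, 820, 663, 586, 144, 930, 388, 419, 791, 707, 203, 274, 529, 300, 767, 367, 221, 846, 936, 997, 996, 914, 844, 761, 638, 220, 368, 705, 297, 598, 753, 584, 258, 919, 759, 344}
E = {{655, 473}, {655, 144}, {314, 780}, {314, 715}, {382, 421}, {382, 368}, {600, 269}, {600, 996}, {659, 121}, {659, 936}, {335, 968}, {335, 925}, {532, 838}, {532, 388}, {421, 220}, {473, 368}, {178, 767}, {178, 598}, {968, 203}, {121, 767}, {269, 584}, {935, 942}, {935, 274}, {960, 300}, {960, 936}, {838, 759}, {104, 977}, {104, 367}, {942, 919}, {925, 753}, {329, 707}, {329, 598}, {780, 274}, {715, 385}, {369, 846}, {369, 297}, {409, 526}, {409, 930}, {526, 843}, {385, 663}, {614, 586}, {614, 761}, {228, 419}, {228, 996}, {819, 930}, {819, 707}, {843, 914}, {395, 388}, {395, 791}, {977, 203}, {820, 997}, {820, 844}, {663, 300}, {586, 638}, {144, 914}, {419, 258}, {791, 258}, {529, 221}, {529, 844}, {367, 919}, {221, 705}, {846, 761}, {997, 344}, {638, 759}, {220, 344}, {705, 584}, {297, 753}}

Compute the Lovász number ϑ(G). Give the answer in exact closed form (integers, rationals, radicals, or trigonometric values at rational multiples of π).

67*cos(pi/67)/(cos(pi/67) + 1)

N(144) = {655, 914}, |N(144)| = 2.
Vertex 274 has 2 neighbors: 935, 780.
N(382) = {421, 368}, |N(382)| = 2.
deg(914) = 2; N(914) = {843, 144}.
Every vertex has degree 2 (N=67); connected 2-regular on 67 ⇒ C_{67}.
The 34 distinct eigenvalues: [2.0, 1.991212, 1.964925, 1.92137, 1.860931, 1.784137, 1.691664, 1.584325, 1.463063, 1.328943, 1.183144, 1.026948, 0.861727, 0.688934, 0.510086, 0.326755, 0.140552, -0.046885, -0.233911, -0.418881, -0.600169, -0.776184, -0.945377, -1.106262, -1.257426, -1.397539, -1.52537, -1.639797, -1.739813, -1.824539, -1.893231, -1.945286, -1.980245, -1.997802].
Lovász: ϑ = −67(-2*cos(pi/67))/(2+-(-1)*2*cos(pi/67)) = 67*cos(pi/67)/(cos(pi/67) + 1).
ϑ(G) ≈ 33.481579809.
α=33, χ(Ḡ)=34; ϑ=67*cos(pi/67)/(cos(pi/67) + 1) lies between (both strict).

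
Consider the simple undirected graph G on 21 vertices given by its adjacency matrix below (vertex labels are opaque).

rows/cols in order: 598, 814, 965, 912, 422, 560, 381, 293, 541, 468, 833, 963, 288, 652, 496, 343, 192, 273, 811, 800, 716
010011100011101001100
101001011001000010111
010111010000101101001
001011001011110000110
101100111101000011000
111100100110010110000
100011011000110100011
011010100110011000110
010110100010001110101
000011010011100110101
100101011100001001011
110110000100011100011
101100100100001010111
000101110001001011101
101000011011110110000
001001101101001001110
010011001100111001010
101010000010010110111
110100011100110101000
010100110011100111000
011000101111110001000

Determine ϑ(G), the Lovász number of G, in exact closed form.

6

N(273) = {598, 965, 422, 833, 652, 343, 192, 811, 800, 716}, |N(273)| = 10.
deg(288) = 10; N(288) = {598, 965, 912, 381, 468, 496, 192, 811, 800, 716}.
deg(814) = 10; N(814) = {598, 965, 560, 293, 541, 963, 192, 811, 800, 716}.
N(716) = {814, 965, 381, 541, 468, 833, 963, 288, 652, 273}, |N(716)| = 10.
Regular of degree 10 on 21 vertices: Kneser-type, 2-subsets of [7].
spec(A) ≈ [10.0, 1.0, -4.0] (distinct, 3 d.p.).
ϑ = −N·λ_min/(λ_max−λ_min) = −21·(-4)/(10−(-4)) = 6.
ϑ(G) ≈ 6.00000.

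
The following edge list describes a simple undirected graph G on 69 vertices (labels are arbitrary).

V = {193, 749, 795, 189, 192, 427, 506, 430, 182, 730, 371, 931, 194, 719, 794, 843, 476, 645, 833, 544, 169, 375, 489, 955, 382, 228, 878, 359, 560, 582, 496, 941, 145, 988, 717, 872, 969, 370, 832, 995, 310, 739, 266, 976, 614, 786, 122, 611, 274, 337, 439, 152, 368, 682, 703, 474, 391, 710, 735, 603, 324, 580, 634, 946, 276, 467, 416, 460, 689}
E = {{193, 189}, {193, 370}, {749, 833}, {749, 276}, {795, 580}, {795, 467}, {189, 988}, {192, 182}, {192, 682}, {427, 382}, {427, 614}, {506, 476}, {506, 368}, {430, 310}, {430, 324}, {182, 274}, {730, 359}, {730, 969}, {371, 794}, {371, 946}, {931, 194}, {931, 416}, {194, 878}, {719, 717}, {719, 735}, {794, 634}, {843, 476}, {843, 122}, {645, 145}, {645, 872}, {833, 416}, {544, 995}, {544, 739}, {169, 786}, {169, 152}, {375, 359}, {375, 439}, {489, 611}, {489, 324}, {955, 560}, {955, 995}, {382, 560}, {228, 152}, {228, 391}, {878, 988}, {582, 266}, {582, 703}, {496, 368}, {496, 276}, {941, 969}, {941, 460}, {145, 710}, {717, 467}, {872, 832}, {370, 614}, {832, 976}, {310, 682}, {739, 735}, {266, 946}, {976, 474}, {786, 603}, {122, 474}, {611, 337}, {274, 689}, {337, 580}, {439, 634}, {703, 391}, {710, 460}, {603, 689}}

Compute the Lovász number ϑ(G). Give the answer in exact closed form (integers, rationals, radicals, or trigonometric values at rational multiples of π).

69*cos(pi/69)/(cos(pi/69) + 1)

N(843) = {476, 122}, |N(843)| = 2.
Vertex 832 has 2 neighbors: 872, 976.
deg(614) = 2; N(614) = {427, 370}.
deg(194) = 2; N(194) = {931, 878}.
69-vertex 2-regular graph: connected 2-regular on 69 ⇒ C_{69}.
Distinct eigenvalues (to 3 d.p.): [2.0, 1.992, 1.967, 1.926, 1.869, 1.796, 1.709, 1.607, 1.492, 1.365, 1.227, 1.078, 0.92, 0.755, 0.583, 0.407, 0.227, 0.046, -0.136, -0.317, -0.496, -0.67, -0.838, -1.0, -1.153, -1.297, -1.43, -1.551, -1.66, -1.754, -1.834, -1.899, -1.948, -1.981, -1.998].
Lovász (edge-transitive): ϑ = −69·(-2*cos(pi/69))/((2)−(-2*cos(pi/69))) = 69*cos(pi/69)/(cos(pi/69) + 1).
= 34.48211410… (decimal).
Check 34 ≤ 69*cos(pi/69)/(cos(pi/69) + 1) ≤ 35: both strict.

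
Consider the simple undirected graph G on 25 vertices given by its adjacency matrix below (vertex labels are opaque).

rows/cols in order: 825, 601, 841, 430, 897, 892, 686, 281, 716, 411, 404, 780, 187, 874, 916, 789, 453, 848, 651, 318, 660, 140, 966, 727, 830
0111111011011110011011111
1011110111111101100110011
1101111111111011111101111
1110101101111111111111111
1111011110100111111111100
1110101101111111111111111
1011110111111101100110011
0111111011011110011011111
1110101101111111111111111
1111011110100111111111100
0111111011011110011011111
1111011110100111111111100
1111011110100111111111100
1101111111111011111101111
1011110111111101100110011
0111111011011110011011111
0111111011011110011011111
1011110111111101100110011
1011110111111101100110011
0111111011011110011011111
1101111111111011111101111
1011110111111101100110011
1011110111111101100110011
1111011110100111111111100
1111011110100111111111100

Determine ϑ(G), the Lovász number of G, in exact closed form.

deg(916) = 18; N(916) = {825, 841, 430, 897, 892, 281, 716, 411, 404, 780, 187, 874, 789, 453, 318, 660, 727, 830}.
N(281) = {601, 841, 430, 897, 892, 686, 716, 411, 780, 187, 874, 916, 848, 651, 660, 140, 966, 727, 830}, |N(281)| = 19.
N(830) = {825, 601, 841, 430, 892, 686, 281, 716, 404, 874, 916, 789, 453, 848, 651, 318, 660, 140, 966}, |N(830)| = 19.
N(651) = {825, 841, 430, 897, 892, 281, 716, 411, 404, 780, 187, 874, 789, 453, 318, 660, 727, 830}, |N(651)| = 18.
5 parts of sizes [7, 6, 6, 3, 3]; α(G) = 7 = ϑ (perfect).
≈ 7.0000000 (to 7 d.p.).
Sandwich: α(G)=7 ≤ ϑ(G)=7 ≤ χ(Ḡ)=7 (collapsed).

7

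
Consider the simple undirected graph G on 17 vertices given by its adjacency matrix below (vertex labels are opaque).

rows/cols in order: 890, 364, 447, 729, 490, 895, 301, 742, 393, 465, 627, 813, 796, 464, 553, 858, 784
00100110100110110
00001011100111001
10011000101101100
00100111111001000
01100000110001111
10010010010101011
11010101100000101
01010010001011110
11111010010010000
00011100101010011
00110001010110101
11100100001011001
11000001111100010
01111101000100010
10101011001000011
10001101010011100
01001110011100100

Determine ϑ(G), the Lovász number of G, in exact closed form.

sqrt(17)

deg(364) = 8; N(364) = {490, 301, 742, 393, 813, 796, 464, 784}.
Vertex 393 has 8 neighbors: 890, 364, 447, 729, 490, 301, 465, 796.
deg(301) = 8; N(301) = {890, 364, 729, 895, 742, 393, 553, 784}.
deg(490) = 8; N(490) = {364, 447, 393, 465, 464, 553, 858, 784}.
Regular of degree 8 on 17 vertices: SR(17,8,3,4) — a Paley graph.
The 3 distinct eigenvalues: [8.0, 1.5616, -2.5616].
ϑ = −N·λ_min/(λ_max−λ_min) = −17·(-sqrt(17)/2 - 1/2)/(8−(-sqrt(17)/2 - 1/2)) = sqrt(17).
≈ 4.123105626 (to 9 d.p.).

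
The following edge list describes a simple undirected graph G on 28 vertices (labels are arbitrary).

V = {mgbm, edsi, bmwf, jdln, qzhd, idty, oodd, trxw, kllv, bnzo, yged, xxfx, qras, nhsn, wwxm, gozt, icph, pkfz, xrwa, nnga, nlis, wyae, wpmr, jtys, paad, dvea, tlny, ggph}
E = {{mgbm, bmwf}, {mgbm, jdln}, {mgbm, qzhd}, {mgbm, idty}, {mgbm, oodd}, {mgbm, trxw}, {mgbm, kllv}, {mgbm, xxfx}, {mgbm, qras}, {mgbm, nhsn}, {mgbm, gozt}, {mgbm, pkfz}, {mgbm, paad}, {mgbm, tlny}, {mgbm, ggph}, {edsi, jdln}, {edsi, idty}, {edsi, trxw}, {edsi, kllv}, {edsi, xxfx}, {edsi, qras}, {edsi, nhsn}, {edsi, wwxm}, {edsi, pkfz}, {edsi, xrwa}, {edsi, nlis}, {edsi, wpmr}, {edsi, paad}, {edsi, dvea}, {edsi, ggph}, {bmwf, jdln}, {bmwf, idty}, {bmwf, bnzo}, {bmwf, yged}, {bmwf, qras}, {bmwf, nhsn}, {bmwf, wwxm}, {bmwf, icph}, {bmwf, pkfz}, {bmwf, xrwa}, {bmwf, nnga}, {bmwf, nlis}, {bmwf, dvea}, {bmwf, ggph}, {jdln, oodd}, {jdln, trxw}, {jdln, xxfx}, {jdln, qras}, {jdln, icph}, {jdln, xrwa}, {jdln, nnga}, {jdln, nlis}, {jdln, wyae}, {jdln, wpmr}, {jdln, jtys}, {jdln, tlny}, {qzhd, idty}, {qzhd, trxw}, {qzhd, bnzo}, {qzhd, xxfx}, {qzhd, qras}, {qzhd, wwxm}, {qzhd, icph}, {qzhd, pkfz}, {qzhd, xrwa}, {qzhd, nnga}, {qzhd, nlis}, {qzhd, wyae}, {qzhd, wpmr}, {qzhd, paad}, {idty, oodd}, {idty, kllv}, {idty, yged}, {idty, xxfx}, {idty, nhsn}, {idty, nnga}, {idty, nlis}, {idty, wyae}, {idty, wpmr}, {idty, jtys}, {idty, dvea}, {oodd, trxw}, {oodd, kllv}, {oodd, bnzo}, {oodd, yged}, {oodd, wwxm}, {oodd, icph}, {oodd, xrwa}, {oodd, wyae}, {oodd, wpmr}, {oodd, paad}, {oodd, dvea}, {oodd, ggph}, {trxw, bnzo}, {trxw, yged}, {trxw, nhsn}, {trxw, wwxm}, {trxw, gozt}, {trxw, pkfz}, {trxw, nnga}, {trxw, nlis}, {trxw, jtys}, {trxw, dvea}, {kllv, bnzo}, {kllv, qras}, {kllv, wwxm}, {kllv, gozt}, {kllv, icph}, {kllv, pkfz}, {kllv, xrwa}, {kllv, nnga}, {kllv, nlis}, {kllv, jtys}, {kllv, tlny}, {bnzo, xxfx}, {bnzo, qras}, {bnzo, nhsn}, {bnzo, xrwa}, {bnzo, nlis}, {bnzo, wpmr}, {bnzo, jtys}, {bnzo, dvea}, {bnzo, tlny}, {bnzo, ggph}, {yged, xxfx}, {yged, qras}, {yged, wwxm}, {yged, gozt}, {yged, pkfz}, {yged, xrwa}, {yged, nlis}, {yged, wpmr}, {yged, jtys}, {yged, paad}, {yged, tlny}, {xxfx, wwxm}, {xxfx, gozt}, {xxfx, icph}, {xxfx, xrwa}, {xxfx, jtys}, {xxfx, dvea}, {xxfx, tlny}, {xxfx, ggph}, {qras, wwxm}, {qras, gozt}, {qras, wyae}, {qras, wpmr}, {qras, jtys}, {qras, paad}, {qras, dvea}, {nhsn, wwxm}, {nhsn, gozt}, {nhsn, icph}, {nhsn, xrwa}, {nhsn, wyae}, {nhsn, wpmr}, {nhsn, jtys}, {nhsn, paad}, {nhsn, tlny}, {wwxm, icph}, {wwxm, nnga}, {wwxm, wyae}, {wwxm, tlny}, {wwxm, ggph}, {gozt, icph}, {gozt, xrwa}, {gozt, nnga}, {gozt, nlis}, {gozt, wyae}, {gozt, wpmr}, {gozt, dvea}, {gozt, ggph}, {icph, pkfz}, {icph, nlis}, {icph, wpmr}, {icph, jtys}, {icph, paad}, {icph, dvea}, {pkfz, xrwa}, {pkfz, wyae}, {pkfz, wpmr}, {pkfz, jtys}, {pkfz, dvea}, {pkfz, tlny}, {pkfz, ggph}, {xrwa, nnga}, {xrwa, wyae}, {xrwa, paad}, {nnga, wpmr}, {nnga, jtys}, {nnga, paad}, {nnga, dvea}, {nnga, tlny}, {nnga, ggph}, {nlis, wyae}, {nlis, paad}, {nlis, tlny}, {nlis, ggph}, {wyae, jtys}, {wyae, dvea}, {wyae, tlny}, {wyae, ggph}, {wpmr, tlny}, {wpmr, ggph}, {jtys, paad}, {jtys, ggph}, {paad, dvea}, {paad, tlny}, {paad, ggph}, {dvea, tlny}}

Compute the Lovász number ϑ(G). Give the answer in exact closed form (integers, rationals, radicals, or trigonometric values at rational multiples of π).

N(wyae) = {jdln, qzhd, idty, oodd, qras, nhsn, wwxm, gozt, pkfz, xrwa, nlis, jtys, dvea, tlny, ggph}, |N(wyae)| = 15.
deg(qzhd) = 15; N(qzhd) = {mgbm, idty, trxw, bnzo, xxfx, qras, wwxm, icph, pkfz, xrwa, nnga, nlis, wyae, wpmr, paad}.
Vertex trxw has 15 neighbors: mgbm, edsi, jdln, qzhd, oodd, bnzo, yged, nhsn, wwxm, gozt, pkfz, nnga, nlis, jtys, dvea.
Vertex nlis has 15 neighbors: edsi, bmwf, jdln, qzhd, idty, trxw, kllv, bnzo, yged, gozt, icph, wyae, paad, tlny, ggph.
Every vertex has degree 15 (N=28); Kneser K(8,2) on C(8,2)=28 vertices.
A has 3 distinct eigenvalues ≈ [15.0, 1.0, -5.0].
ϑ = −N·λ_min/(λ_max−λ_min) = −28·(-5)/(15−(-5)) = 7.
= 7.0000… (decimal).

7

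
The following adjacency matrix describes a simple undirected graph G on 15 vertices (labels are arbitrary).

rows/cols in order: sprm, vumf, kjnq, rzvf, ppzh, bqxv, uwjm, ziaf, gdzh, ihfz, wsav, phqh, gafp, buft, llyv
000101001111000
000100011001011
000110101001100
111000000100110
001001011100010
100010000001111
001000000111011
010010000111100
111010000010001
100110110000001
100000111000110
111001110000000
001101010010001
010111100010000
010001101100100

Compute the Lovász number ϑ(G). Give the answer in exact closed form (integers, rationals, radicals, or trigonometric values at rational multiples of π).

5

deg(gdzh) = 6; N(gdzh) = {sprm, vumf, kjnq, ppzh, wsav, llyv}.
N(wsav) = {sprm, uwjm, ziaf, gdzh, gafp, buft}, |N(wsav)| = 6.
Vertex ppzh has 6 neighbors: kjnq, bqxv, ziaf, gdzh, ihfz, buft.
Vertex rzvf has 6 neighbors: sprm, vumf, kjnq, ihfz, gafp, buft.
deg(v) = 6 for all v (|V|=15); Kneser K(6,2) on C(6,2)=15 vertices.
The 3 distinct eigenvalues: [6.0, 1.0, -3.0].
ϑ = −N·λ_min/(λ_max−λ_min) = −15·(-3)/(6−(-3)) = 5.
ϑ(G) ≈ 5.0000000.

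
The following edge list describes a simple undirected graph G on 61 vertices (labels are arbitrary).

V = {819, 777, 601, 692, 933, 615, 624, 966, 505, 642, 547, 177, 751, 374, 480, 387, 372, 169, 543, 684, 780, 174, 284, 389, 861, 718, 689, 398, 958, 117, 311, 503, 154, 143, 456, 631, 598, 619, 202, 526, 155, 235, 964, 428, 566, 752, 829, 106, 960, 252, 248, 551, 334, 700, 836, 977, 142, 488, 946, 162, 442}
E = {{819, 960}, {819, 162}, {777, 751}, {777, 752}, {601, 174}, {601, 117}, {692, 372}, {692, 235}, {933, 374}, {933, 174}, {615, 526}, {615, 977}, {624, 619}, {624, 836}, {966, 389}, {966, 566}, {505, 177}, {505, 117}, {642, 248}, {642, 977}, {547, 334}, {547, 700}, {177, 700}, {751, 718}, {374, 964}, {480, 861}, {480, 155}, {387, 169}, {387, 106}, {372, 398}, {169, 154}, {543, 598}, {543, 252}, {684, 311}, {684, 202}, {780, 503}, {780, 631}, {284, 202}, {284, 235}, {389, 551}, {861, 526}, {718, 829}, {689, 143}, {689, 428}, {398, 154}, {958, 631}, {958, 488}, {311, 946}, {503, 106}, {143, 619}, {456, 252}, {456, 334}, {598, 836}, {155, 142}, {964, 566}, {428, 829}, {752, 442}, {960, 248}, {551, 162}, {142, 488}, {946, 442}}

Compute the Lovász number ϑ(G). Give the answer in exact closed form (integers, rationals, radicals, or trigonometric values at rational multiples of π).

N(718) = {751, 829}, |N(718)| = 2.
Vertex 174 has 2 neighbors: 601, 933.
N(442) = {752, 946}, |N(442)| = 2.
deg(933) = 2; N(933) = {374, 174}.
deg(v) = 2 for all v (|V|=61); the odd cycle C_{61}.
A has 31 distinct eigenvalues ≈ [2.0, 1.9894, 1.95771, 1.90527, 1.83263, 1.74057, 1.63006, 1.50226, 1.35855, 1.20043, 1.02959, 0.84783, 0.65708, 0.45938, 0.2568, 0.0515, -0.15435, -0.35856, -0.55897, -0.75346, -0.93995, -1.11649, -1.28119, -1.4323, -1.56824, -1.68755, -1.78897, -1.87143, -1.93406, -1.97618, -1.99735].
Lovász (edge-transitive): ϑ = −61·(-2*cos(pi/61))/((2)−(-2*cos(pi/61))) = 61*cos(pi/61)/(cos(pi/61) + 1).
Numerically 30.479766457.
α=30, χ(Ḡ)=31; ϑ=61*cos(pi/61)/(cos(pi/61) + 1) lies between (both strict).

61*cos(pi/61)/(cos(pi/61) + 1)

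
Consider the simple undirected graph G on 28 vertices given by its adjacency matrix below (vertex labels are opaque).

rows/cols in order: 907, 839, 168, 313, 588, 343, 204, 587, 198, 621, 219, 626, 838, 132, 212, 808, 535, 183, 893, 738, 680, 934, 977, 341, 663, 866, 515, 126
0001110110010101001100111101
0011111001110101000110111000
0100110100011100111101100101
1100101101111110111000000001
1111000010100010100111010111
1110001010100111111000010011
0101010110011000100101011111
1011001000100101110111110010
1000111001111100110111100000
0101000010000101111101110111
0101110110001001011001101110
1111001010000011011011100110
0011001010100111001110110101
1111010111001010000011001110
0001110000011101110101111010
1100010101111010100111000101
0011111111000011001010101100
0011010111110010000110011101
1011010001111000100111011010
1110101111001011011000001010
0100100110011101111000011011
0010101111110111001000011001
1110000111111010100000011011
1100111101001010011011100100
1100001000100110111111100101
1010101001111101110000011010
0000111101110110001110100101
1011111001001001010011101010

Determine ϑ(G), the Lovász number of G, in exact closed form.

deg(808) = 15; N(808) = {907, 839, 343, 587, 621, 219, 626, 838, 212, 535, 738, 680, 934, 866, 126}.
N(839) = {168, 313, 588, 343, 204, 621, 219, 626, 132, 808, 738, 680, 977, 341, 663}, |N(839)| = 15.
N(313) = {907, 839, 588, 204, 587, 621, 219, 626, 838, 132, 212, 535, 183, 893, 126}, |N(313)| = 15.
deg(838) = 15; N(838) = {168, 313, 204, 198, 219, 132, 212, 808, 893, 738, 680, 977, 341, 866, 126}.
28-vertex 15-regular graph: this is K(8,2), the Kneser graph.
The 3 distinct eigenvalues: [15.0, 1.0, -5.0].
Lovász: ϑ = −28(-5)/(15+-1*(-5)) = 7.
≈ 7.0000 (to 4 d.p.).

7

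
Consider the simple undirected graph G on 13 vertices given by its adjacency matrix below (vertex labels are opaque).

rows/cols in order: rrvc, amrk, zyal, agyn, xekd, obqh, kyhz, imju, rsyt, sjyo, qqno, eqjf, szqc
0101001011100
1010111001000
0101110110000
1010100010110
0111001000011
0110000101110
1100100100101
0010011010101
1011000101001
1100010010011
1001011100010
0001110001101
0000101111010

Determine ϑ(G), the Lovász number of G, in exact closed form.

N(sjyo) = {rrvc, amrk, obqh, rsyt, eqjf, szqc}, |N(sjyo)| = 6.
deg(obqh) = 6; N(obqh) = {amrk, zyal, imju, sjyo, qqno, eqjf}.
deg(rrvc) = 6; N(rrvc) = {amrk, agyn, kyhz, rsyt, sjyo, qqno}.
Vertex qqno has 6 neighbors: rrvc, agyn, obqh, kyhz, imju, eqjf.
Regular of degree 6 on 13 vertices: SR(13,6,2,3) — a Paley graph.
The 3 distinct eigenvalues: [6.0, 1.302776, -2.302776].
Lovász: ϑ = −13(-sqrt(13)/2 - 1/2)/(6+-(-sqrt(13)/2 - 1/2)) = sqrt(13).
ϑ(G) ≈ 3.605551275.

sqrt(13)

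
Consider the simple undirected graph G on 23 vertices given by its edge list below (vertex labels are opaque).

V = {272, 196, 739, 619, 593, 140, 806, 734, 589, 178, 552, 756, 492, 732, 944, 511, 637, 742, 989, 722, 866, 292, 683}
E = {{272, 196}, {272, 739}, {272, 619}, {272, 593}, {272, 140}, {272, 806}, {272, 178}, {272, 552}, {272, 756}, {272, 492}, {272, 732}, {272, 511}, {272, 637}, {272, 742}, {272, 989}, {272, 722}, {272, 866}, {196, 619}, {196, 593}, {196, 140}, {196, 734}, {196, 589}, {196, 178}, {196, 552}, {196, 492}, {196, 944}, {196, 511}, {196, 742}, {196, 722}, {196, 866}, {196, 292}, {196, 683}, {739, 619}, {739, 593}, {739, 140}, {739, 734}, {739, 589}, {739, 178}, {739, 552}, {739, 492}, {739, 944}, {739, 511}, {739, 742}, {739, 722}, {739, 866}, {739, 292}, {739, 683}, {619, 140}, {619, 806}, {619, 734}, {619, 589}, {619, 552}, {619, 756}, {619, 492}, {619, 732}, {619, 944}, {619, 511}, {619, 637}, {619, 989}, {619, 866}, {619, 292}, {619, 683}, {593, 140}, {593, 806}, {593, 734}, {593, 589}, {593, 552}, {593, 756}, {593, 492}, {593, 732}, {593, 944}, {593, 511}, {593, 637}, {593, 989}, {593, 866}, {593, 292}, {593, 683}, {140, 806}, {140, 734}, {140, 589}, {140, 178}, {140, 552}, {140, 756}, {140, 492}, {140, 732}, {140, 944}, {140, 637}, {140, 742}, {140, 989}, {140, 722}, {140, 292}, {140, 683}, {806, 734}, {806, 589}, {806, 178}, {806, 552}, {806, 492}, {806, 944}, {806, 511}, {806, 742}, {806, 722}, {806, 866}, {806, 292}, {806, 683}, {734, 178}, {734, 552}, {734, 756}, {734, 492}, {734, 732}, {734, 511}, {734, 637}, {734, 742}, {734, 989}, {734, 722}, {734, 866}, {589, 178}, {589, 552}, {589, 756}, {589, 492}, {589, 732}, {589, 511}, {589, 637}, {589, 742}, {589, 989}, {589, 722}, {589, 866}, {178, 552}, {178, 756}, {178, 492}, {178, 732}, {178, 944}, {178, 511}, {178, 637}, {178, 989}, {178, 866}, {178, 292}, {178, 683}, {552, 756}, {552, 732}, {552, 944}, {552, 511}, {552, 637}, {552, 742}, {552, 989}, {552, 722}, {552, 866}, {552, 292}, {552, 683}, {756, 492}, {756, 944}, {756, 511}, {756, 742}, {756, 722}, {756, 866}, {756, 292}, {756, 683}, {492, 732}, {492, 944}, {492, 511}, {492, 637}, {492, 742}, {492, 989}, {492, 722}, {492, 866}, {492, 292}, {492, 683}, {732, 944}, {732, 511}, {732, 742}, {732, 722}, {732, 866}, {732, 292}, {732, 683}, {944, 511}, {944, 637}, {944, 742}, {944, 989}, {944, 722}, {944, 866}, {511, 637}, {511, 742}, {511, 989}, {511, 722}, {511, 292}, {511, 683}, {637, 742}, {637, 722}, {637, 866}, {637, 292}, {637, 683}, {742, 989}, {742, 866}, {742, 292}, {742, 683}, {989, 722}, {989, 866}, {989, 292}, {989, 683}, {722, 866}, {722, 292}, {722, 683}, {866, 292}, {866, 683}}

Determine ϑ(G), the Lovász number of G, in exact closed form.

7

N(742) = {272, 196, 739, 140, 806, 734, 589, 552, 756, 492, 732, 944, 511, 637, 989, 866, 292, 683}, |N(742)| = 18.
N(989) = {272, 619, 593, 140, 734, 589, 178, 552, 492, 944, 511, 742, 722, 866, 292, 683}, |N(989)| = 16.
Vertex 806 has 16 neighbors: 272, 619, 593, 140, 734, 589, 178, 552, 492, 944, 511, 742, 722, 866, 292, 683.
deg(722) = 18; N(722) = {272, 196, 739, 140, 806, 734, 589, 552, 756, 492, 732, 944, 511, 637, 989, 866, 292, 683}.
K_{7,6,5,3,2} (perfect); ϑ(G) = α(G) = max{7,6,5,3,2} = 7.
≈ 7.0000000 (to 7 d.p.).
Lovász sandwich 7 ≤ 7 ≤ 7: collapsed.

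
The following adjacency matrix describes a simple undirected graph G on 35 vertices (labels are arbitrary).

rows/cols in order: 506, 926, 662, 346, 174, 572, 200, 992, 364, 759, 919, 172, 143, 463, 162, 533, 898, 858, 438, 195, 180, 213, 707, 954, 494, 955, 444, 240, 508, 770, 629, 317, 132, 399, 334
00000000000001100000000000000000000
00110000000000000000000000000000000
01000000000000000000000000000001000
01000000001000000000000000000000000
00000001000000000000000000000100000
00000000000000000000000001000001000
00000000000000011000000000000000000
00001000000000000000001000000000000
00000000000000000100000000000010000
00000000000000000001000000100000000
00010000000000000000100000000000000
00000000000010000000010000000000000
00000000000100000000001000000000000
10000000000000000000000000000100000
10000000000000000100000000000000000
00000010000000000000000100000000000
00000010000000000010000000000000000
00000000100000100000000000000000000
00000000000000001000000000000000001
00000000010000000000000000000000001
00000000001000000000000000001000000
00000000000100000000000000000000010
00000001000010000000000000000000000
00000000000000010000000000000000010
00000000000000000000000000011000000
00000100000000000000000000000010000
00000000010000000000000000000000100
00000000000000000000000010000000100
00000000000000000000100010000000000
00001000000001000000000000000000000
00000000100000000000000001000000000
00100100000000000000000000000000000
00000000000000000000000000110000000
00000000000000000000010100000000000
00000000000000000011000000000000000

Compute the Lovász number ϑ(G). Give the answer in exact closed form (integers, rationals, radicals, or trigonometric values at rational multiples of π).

35*cos(pi/35)/(cos(pi/35) + 1)

N(629) = {364, 955}, |N(629)| = 2.
deg(926) = 2; N(926) = {662, 346}.
Vertex 858 has 2 neighbors: 364, 162.
deg(662) = 2; N(662) = {926, 317}.
Regular of degree 2 on 35 vertices: connected 2-regular on 35 ⇒ C_{35}.
A has 18 distinct eigenvalues ≈ [2.0, 1.9679, 1.8725, 1.7169, 1.5061, 1.247, 0.9477, 0.618, 0.2685, -0.0897, -0.445, -0.7861, -1.1018, -1.3821, -1.618, -1.8019, -1.9279, -1.9919].
−35·(-2*cos(pi/35)) / ((2)−(-2*cos(pi/35))) = 35*cos(pi/35)/(cos(pi/35) + 1) = ϑ(G).
= 17.464704… (decimal).
Lovász sandwich 17 ≤ 35*cos(pi/35)/(cos(pi/35) + 1) ≤ 18: both strict.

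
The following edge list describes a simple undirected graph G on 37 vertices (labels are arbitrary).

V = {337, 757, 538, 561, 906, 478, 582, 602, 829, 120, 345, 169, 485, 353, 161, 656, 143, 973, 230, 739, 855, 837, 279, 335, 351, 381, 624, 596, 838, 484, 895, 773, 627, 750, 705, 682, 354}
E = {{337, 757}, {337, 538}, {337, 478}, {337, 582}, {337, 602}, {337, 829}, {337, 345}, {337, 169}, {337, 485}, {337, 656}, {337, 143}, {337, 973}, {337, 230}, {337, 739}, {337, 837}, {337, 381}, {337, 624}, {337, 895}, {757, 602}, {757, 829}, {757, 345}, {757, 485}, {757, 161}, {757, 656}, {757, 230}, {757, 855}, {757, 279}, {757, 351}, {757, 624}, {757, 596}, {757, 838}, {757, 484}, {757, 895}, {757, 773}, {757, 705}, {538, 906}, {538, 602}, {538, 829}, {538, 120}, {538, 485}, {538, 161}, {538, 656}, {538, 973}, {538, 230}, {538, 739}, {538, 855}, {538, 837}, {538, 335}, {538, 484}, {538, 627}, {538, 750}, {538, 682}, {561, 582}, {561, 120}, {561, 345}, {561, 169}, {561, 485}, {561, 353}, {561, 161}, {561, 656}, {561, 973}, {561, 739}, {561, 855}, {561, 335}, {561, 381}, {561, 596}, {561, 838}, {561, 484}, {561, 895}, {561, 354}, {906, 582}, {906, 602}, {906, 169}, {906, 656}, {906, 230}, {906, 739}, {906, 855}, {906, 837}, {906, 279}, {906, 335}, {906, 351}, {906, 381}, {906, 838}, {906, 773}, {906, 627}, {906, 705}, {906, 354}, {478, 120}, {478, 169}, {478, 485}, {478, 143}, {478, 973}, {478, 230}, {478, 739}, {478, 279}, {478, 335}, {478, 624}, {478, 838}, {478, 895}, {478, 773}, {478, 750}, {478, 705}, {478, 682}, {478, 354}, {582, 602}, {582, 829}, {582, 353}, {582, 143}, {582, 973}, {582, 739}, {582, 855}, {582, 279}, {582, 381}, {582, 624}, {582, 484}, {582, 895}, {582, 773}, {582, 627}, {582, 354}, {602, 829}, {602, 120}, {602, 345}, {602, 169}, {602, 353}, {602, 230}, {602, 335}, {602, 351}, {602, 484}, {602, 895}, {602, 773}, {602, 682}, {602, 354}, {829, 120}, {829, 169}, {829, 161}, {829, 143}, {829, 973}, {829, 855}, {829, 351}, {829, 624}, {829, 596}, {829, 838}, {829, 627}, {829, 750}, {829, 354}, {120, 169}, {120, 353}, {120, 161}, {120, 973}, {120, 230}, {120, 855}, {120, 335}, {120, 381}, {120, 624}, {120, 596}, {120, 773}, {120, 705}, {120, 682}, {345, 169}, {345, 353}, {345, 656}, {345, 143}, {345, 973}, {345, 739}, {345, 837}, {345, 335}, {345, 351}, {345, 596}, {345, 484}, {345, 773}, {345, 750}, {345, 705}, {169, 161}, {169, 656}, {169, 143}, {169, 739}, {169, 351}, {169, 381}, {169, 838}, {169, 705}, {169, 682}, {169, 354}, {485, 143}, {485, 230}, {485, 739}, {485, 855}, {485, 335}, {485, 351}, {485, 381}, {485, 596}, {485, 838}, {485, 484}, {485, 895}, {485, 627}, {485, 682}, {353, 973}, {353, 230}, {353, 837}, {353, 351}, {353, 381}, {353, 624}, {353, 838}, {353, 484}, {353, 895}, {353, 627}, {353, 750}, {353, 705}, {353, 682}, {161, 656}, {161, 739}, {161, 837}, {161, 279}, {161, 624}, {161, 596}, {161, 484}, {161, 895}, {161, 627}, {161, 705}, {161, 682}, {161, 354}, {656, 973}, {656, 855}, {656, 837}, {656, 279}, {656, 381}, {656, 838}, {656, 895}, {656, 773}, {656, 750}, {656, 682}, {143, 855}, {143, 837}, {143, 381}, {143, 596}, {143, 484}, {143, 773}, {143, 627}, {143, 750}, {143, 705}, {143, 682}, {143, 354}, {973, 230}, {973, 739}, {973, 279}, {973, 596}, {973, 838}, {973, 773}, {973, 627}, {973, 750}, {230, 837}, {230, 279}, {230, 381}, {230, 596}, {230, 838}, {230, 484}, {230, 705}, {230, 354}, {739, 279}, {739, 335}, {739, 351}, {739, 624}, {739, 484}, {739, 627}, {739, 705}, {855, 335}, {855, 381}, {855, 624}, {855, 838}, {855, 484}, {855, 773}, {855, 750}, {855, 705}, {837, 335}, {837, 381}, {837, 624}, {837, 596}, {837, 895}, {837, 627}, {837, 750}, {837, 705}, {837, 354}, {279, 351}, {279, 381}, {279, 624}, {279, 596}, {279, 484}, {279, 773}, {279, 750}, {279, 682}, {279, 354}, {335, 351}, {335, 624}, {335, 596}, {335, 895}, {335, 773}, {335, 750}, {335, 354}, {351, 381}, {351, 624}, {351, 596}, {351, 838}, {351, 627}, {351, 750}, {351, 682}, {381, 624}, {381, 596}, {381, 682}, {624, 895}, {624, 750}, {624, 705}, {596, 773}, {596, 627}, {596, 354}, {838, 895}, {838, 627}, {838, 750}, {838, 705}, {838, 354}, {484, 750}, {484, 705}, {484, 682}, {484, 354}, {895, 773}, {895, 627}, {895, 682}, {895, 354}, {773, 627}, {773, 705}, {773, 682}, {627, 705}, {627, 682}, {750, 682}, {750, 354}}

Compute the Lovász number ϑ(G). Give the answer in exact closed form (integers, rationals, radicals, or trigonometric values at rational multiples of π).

deg(582) = 18; N(582) = {337, 561, 906, 602, 829, 353, 143, 973, 739, 855, 279, 381, 624, 484, 895, 773, 627, 354}.
Vertex 627 has 18 neighbors: 538, 906, 582, 829, 485, 353, 161, 143, 973, 739, 837, 351, 596, 838, 895, 773, 705, 682.
deg(624) = 18; N(624) = {337, 757, 478, 582, 829, 120, 353, 161, 739, 855, 837, 279, 335, 351, 381, 895, 750, 705}.
Vertex 484 has 18 neighbors: 757, 538, 561, 582, 602, 345, 485, 353, 161, 143, 230, 739, 855, 279, 750, 705, 682, 354.
18-regular, N=37; Paley(37): SR with (k,λ,μ)=(18,8,9).
Distinct eigenvalues (to 6 d.p.): [18.0, 2.541381, -3.541381].
ϑ = −N·λ_min/(λ_max−λ_min) = −37·(-sqrt(37)/2 - 1/2)/(18−(-sqrt(37)/2 - 1/2)) = sqrt(37).
Numerically 6.0828.

sqrt(37)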